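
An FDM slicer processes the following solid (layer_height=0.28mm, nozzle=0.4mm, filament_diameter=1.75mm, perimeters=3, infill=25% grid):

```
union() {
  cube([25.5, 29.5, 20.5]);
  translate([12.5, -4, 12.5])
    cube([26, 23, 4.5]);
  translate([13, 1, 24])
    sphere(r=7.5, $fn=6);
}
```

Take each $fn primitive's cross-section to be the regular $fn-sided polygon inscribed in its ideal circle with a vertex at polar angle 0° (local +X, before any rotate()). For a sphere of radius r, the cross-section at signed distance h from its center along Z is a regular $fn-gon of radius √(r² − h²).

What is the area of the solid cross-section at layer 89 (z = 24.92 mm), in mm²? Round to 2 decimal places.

At z = 24.92 mm: the cube is absent (z outside [0, 20.5]); the cube at (12.5, -4) is not intersected at this z (z outside [12.5, 17]); the r=7.5 sphere at (13, 1) slices to a regular 6-gon of circumradius 7.443 (√(r²−h²) with h=0.92 from center) (area = (6/2)·7.443²·sin(360°/6) = 143.94 mm²); Taking the union: only the r=7.5 sphere at (13, 1) is present, so the union is just that shape — area = 143.94 mm². Overall, the cross-section is a single solid region. Net area = 143.94 mm².

143.94 mm²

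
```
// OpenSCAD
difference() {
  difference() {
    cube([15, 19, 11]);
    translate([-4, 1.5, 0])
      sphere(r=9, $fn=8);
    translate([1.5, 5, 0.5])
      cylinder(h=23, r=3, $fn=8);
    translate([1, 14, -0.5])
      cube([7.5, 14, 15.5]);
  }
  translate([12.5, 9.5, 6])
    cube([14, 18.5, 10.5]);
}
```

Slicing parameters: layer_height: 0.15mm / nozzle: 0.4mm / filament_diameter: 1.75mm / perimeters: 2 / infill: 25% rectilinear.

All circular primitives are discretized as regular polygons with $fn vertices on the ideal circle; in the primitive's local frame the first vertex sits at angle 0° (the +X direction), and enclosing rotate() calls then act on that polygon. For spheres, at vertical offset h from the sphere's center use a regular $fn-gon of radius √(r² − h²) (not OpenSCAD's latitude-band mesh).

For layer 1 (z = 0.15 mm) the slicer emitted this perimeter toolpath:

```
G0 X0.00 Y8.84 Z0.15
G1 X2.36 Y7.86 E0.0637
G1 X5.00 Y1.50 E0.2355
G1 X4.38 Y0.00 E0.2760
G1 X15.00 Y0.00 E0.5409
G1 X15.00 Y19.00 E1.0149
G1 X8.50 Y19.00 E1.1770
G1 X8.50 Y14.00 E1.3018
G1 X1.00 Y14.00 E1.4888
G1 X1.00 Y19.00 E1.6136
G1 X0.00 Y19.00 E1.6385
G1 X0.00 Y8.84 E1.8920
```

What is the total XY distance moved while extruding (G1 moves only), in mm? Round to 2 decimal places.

Sum the Euclidean lengths of each G1 segment: total = 75.84 mm.

75.84 mm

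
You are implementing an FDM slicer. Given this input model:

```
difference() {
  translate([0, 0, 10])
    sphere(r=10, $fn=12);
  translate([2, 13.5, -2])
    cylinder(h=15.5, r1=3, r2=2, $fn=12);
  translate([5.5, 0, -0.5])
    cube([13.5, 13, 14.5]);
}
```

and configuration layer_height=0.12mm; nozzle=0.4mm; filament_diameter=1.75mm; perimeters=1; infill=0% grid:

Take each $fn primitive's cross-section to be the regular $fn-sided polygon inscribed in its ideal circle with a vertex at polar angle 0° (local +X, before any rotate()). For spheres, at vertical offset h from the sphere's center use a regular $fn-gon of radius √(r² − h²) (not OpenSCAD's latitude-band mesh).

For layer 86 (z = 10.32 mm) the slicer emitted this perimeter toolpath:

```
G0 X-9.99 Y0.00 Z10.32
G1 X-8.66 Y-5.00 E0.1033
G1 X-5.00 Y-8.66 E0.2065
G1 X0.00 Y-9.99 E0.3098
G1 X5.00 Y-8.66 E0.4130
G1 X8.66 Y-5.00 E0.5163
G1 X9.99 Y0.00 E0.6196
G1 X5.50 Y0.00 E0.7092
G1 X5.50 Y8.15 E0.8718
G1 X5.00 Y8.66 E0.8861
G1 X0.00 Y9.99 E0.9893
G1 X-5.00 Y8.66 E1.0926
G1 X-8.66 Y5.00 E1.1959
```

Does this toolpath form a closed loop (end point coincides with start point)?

no

Start point (G0): (-9.99, 0.00). End point (last G1): the path does not return to the start — open.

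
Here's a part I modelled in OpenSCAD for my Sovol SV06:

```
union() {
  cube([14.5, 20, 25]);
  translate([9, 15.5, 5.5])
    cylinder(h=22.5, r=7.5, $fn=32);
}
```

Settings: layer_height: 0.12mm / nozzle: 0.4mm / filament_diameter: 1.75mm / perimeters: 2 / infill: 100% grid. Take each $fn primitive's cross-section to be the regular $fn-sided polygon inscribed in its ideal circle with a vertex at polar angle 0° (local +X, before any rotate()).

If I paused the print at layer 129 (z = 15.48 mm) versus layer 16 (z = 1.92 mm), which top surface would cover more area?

layer 129 (z = 15.48 mm)

Layer 129 (z = 15.48): the cube (footprint 14.5×20) is included at this height (area 290.00 mm²); the r=7.5 cylinder at (9, 15.5) contributes a regular 32-gon of circumradius 7.5 (area = (32/2)·7.500²·sin(360°/32) = 175.58 mm²); Combining (union): the regions partially overlap — summed areas 465.58 mm² minus the doubly-counted overlap 137.16 mm² gives 328.42 mm² — area = 328.42 mm². So its area = 328.42 mm². Layer 16 (z = 1.92): the cube is present — its section is the full 14.5×20 rectangle (area 290.00 mm²); the cylinder at (9, 15.5) is not intersected at this z (z outside [5.5, 28]); Merging all regions: only the 14.5×20 cube is present, so the union is just that shape — area = 290.00 mm². So its area = 290.00 mm². Layer 129 is larger (328.42 vs 290.00 mm²).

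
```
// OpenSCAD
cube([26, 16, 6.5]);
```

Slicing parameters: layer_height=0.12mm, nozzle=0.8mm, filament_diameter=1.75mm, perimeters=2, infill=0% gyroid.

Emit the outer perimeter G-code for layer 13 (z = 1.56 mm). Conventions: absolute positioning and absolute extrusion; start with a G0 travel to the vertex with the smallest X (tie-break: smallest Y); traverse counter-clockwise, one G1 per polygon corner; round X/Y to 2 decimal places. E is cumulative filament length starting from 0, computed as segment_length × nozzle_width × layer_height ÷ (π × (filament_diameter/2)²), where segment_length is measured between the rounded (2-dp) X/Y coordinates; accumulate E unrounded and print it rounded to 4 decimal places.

G0 X0.00 Y0.00 Z1.56
G1 X26.00 Y0.00 E1.0377
G1 X26.00 Y16.00 E1.6763
G1 X0.00 Y16.00 E2.7140
G1 X0.00 Y0.00 E3.3526

At z = 1.56 mm: the 26×16 cube contributes its full rectangle. The outline is a single polygon with 4 vertices. Extrusion per mm of travel: 0.8 × 0.12 / (π × 0.875²) = 0.039912. Accumulating E over each segment gives final E = 3.3526.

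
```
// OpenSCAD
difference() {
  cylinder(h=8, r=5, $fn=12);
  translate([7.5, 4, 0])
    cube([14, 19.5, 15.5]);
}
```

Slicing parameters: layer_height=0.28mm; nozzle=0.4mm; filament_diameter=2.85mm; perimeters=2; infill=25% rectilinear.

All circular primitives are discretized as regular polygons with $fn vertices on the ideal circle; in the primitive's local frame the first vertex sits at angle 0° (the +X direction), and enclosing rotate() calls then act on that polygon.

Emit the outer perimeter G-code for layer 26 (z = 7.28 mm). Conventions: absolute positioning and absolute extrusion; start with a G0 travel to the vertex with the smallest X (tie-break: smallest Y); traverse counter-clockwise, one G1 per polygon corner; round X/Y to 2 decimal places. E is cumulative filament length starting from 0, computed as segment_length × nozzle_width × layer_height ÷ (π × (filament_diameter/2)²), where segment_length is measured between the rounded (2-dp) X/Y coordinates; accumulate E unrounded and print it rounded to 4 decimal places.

G0 X-5.00 Y0.00 Z7.28
G1 X-4.33 Y-2.50 E0.0454
G1 X-2.50 Y-4.33 E0.0909
G1 X0.00 Y-5.00 E0.1363
G1 X2.50 Y-4.33 E0.1818
G1 X4.33 Y-2.50 E0.2272
G1 X5.00 Y0.00 E0.2726
G1 X4.33 Y2.50 E0.3181
G1 X2.50 Y4.33 E0.3635
G1 X0.00 Y5.00 E0.4090
G1 X-2.50 Y4.33 E0.4544
G1 X-4.33 Y2.50 E0.4998
G1 X-5.00 Y0.00 E0.5453

At z = 7.28 mm: the cylinder: section is a regular 12-gon, circumradius r=5; the 14×19.5 cube at (7.5, 4) contributes its full rectangle; Subtracting the remaining from the first: starting from the r=5 cylinder, the 14×19.5 cube at (7.5, 4) misses the remaining region (no effect) — 1 connected region. The outline is a single polygon with 12 vertices. Extrusion per mm of travel: 0.4 × 0.28 / (π × 1.425²) = 0.017557. Accumulating E over each segment gives final E = 0.5453.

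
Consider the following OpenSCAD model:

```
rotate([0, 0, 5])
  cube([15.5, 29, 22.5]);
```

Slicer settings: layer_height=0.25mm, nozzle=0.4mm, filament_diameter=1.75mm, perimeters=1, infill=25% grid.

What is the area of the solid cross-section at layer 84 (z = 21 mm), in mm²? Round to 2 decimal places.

449.50 mm²

At z = 21 mm: the cube (footprint 15.5×29) is included at this height (area 449.50 mm²); (whole slice rotated 5° about Z — lengths, areas and connectivity unchanged). Overall, the cross-section is a single solid region. Net area = 449.50 mm².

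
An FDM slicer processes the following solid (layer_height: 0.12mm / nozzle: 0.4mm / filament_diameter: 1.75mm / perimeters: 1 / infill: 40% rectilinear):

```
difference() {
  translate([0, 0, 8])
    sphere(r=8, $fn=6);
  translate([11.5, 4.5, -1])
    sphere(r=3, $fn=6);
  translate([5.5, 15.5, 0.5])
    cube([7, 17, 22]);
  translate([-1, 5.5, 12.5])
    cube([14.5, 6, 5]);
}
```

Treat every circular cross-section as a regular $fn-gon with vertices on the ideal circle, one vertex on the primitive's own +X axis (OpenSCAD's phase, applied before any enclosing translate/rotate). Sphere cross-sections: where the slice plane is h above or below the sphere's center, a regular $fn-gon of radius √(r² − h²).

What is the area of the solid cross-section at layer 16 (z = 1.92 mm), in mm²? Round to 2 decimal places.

At z = 1.92 mm: the sphere: section is a regular 6-gon, circumradius = √(r²−h²) = √(8²−6.08²) = 5.199 (area = (6/2)·5.199²·sin(360°/6) = 70.24 mm²); the r=3 sphere at (11.5, 4.5) slices to a regular 6-gon of circumradius 0.688 (√(r²−h²) with h=2.92 from center) (area = (6/2)·0.688²·sin(360°/6) = 1.23 mm²); the cube at (5.5, 15.5) is present — its section is the full 7×17 rectangle (area 119.00 mm²); the cube at (-1, 5.5) is absent (z outside [12.5, 17.5]); After the difference (first − rest): starting from the r=8 sphere (70.24 mm²), the r=3 sphere at (11.5, 4.5) misses the remaining region (no effect); the 7×17 cube at (5.5, 15.5) misses the remaining region (no effect) — area = 70.24 mm². Overall, the cross-section is a single solid region. Net area = 70.24 mm².

70.24 mm²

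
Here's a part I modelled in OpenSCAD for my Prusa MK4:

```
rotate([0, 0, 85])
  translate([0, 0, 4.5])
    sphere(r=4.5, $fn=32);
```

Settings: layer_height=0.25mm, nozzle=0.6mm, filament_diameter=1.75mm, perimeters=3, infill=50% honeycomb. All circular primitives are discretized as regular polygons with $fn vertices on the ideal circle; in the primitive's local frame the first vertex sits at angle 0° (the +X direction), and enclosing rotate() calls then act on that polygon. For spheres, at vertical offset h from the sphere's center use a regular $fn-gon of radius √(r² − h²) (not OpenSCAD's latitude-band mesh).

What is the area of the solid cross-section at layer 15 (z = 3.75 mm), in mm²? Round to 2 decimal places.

61.45 mm²

At z = 3.75 mm: the r=4.5 sphere contributes a regular 32-gon of circumradius √(4.5²−0.75²) = 4.437 (area = (32/2)·4.437²·sin(360°/32) = 61.45 mm²); (whole slice rotated 85° about Z — lengths, areas and connectivity unchanged). Overall, the cross-section is a single solid region. Net area = 61.45 mm².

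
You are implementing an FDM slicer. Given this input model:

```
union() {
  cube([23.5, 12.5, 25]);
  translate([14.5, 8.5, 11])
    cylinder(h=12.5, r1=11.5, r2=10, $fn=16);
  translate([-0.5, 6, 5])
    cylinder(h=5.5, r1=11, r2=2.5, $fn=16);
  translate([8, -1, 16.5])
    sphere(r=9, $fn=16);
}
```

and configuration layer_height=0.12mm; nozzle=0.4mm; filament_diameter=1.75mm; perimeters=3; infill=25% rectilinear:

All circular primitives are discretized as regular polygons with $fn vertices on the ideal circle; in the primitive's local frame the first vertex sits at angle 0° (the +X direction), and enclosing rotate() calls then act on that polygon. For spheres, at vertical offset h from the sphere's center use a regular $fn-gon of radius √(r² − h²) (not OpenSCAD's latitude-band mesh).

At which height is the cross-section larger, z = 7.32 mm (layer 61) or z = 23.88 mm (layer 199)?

layer 61 (z = 7.32 mm)

Layer 61 (z = 7.32): the 23.5×12.5 cube contributes its full rectangle (area 293.75 mm²); the cone at (14.5, 8.5) is absent (z outside [11, 23.5]); the cone at (-0.5, 6) (r1=11→r2=2.5) has section circumradius 7.415 here — a regular 16-gon (area = (16/2)·7.415²·sin(360°/16) = 168.31 mm²); the sphere at (8, -1) is absent (|z−center|=9.180 > r=9); Combining (union): the regions partially overlap — summed areas 462.06 mm² minus the doubly-counted overlap 72.26 mm² gives 389.79 mm² — area = 389.79 mm². So its area = 389.79 mm². Layer 199 (z = 23.88): the 23.5×12.5 cube contributes its full rectangle (area 293.75 mm²); the cone at (14.5, 8.5) is absent (z outside [11, 23.5]); the cone at (-0.5, 6) is absent (z outside [5, 10.5]); the r=9 sphere at (8, -1) contributes a regular 16-gon of circumradius √(9²−7.38²) = 5.151 (area = (16/2)·5.151²·sin(360°/16) = 81.24 mm²); Combining (union): the regions partially overlap — summed areas 374.99 mm² minus the doubly-counted overlap 30.52 mm² gives 344.47 mm² — area = 344.47 mm². So its area = 344.47 mm². Layer 61 is larger (389.79 vs 344.47 mm²).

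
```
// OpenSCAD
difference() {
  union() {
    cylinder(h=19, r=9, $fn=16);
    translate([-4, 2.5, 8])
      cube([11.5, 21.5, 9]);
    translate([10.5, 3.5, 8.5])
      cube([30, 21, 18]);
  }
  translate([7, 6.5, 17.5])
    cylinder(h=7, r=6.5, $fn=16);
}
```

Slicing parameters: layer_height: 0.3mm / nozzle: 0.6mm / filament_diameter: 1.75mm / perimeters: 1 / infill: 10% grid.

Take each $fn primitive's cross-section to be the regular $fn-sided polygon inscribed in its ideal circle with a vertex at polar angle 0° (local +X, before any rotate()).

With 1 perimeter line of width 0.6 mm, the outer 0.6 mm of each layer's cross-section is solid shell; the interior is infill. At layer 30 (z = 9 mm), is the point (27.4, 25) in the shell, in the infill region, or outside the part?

At z = 9 mm: the r=9 cylinder gives a regular 16-gon of circumradius 9 (constant along its height); the cube at (-4, 2.5) is present — its section is the full 11.5×21.5 rectangle; the 30×21 cube at (10.5, 3.5) contributes its full rectangle; Merging all regions: the regions partially overlap (shared area 63.10 mm²), so overlapping operands fuse into one piece — 2 connected regions; the cylinder at (7, 6.5) is not intersected at this z (z outside [17.5, 24.5]); Subtracting the remaining from the first: none of the subtracted shapes is present at this height, so the result so far is unchanged — 2 connected regions. Overall, the cross-section has 2 separate islands. The nearest boundary edge runs (10.50, 24.50)→(40.50, 24.50); distance from the point to it = 0.50 mm. The point is not inside any of the regions above, so it lies outside the cross-section (0.50 mm from the nearest boundary).

outside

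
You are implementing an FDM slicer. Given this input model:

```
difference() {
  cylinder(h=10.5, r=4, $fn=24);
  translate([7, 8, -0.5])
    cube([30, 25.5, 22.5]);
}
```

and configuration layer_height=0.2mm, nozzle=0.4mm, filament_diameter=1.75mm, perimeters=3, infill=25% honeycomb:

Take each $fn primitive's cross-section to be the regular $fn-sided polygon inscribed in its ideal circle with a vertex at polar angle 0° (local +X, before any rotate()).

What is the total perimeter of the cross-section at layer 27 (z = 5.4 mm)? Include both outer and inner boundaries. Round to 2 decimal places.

At z = 5.4 mm: the r=4 cylinder contributes a regular 24-gon of circumradius 4 (perimeter = 2·24·4.000·sin(180°/24) = 25.06 mm); the 30×25.5 cube at (7, 8) contributes its full rectangle (perimeter 111.00 mm); Subtracting the remaining from the first: starting from the r=4 cylinder, the 30×25.5 cube at (7, 8) misses the remaining region (no effect) — boundary = 25.06 mm. Overall, the cross-section is a single solid region. Total boundary length (outer) = 25.06 mm.

25.06 mm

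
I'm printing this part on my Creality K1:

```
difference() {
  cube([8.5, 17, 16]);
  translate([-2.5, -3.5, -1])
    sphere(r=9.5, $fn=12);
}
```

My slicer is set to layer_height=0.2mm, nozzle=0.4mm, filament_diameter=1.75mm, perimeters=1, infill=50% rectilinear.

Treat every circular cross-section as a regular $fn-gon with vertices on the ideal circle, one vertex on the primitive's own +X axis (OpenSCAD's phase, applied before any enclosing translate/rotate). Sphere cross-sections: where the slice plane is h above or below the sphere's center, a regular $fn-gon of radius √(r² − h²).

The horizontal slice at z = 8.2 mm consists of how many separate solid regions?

1

At z = 8.2 mm: the cube is present — its section is the full 8.5×17 rectangle; the sphere at (-2.5, -3.5): section is a regular 12-gon, circumradius = √(r²−h²) = √(9.5²−9.2²) = 2.369; Subtracting the remaining from the first: starting from the 8.5×17 cube, the r=9.5 sphere at (-2.5, -3.5) misses the remaining region (no effect) — 1 connected region. The result has 1 disconnected region.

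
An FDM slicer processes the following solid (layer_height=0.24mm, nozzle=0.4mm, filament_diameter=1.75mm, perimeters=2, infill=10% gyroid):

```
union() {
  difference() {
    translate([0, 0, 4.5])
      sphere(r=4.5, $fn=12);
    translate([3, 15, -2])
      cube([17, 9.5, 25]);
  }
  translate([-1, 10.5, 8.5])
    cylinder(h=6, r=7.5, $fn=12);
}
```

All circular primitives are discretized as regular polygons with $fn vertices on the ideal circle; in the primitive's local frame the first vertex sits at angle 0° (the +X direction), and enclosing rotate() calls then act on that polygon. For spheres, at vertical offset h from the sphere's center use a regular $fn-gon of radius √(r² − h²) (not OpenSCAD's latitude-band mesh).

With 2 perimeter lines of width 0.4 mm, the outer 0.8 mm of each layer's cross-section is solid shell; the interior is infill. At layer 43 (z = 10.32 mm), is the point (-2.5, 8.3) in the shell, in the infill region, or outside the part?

infill

At z = 10.32 mm: the sphere is not intersected at this z (|z−center|=5.820 > r=4.5); the cube at (3, 15) is present — its section is the full 17×9.5 rectangle; Subtracting the remaining from the first: the first operand is absent here, so nothing remains; the r=7.5 cylinder at (-1, 10.5) gives a regular 12-gon of circumradius 7.5 (constant along its height); Merging all regions: only the r=7.5 cylinder at (-1, 10.5) is present, so the union is just that shape — 1 connected region. Overall, the cross-section is a single solid region. The nearest boundary edge runs (-7.50, 6.75)→(-4.75, 4.00); distance from the point to it = 4.63 mm. The point is inside the cross-section and 4.63 mm from the nearest boundary — more than the 0.8 mm shell width (2 × 0.4), so it's in the infill interior.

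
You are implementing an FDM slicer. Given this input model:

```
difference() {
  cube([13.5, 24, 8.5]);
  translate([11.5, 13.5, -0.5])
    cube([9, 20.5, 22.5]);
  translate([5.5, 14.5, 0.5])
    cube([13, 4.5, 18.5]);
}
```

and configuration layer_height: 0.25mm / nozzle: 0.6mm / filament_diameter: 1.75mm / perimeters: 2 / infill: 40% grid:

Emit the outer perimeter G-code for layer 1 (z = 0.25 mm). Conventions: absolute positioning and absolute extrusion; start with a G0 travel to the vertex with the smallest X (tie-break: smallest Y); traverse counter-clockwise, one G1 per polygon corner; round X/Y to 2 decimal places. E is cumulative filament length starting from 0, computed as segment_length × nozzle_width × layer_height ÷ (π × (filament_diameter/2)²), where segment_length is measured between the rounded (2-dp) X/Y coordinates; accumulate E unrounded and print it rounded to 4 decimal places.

At z = 0.25 mm: the cube is present — its section is the full 13.5×24 rectangle; the cube at (11.5, 13.5) is present — its section is the full 9×20.5 rectangle; the cube at (5.5, 14.5) is absent (z outside [0.5, 19]); Subtracting the remaining from the first: starting from the 13.5×24 cube, the 9×20.5 cube at (11.5, 13.5) partially overlaps it — only the 21.00 mm² overlap (of its 184.50 mm²) is removed, clipping the outline — 1 connected region. The outline is a single polygon with 6 vertices. Extrusion per mm of travel: 0.6 × 0.25 / (π × 0.875²) = 0.062363. Accumulating E over each segment gives final E = 4.6772.

G0 X0.00 Y0.00 Z0.25
G1 X13.50 Y0.00 E0.8419
G1 X13.50 Y13.50 E1.6838
G1 X11.50 Y13.50 E1.8085
G1 X11.50 Y24.00 E2.4633
G1 X0.00 Y24.00 E3.1805
G1 X0.00 Y0.00 E4.6772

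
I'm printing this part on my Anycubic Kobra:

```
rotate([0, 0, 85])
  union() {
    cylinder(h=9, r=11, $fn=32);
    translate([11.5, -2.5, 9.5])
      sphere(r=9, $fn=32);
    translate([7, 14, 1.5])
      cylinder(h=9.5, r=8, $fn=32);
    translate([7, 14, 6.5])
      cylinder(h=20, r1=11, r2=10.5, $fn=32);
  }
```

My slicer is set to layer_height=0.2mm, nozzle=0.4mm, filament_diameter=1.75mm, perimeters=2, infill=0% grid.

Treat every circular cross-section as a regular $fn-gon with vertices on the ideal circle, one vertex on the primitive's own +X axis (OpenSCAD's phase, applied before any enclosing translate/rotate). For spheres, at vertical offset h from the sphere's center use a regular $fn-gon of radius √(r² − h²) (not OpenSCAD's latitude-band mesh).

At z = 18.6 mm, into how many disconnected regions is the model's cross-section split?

At z = 18.6 mm: the cylinder is not intersected at this z (z outside [0, 9]); the sphere at (11.5, -2.5) is absent (|z−center|=9.100 > r=9); the cylinder at (7, 14) does not reach this height (z outside [1.5, 11]); the cone at (7, 14) (r1=11→r2=10.5) has section circumradius 10.697 here — a regular 32-gon; Taking the union: only the cone at (7, 14) is present, so the union is just that shape — 1 connected region; (rotated 85° about Z; rotation is an isometry so areas/perimeters/island counts are preserved). The result has 1 disconnected region.

1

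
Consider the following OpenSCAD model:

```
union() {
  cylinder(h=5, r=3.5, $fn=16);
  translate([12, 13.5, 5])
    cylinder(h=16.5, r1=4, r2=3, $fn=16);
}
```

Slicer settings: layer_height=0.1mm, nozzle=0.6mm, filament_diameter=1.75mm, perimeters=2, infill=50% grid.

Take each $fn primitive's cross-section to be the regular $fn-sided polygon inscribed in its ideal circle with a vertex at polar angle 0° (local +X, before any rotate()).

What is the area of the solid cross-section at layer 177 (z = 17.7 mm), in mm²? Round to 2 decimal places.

31.95 mm²

At z = 17.7 mm: the cylinder is absent (z outside [0, 5]); the cone at (12, 13.5) (r1=4→r2=3) has section circumradius 3.230 here — a regular 16-gon (area = (16/2)·3.230²·sin(360°/16) = 31.95 mm²); Taking the union: only the cone at (12, 13.5) is present, so the union is just that shape — area = 31.95 mm². Overall, the cross-section is a single solid region. Net area = 31.95 mm².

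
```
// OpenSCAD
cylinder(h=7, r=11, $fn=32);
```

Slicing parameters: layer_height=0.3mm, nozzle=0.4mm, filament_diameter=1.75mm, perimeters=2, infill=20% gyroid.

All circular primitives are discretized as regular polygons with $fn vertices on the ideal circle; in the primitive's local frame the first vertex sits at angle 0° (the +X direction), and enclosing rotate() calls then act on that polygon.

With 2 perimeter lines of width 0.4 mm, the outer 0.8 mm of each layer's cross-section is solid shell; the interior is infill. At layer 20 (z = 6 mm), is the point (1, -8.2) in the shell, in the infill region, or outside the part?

infill

At z = 6 mm: the cylinder: section is a regular 32-gon, circumradius r=11. Overall, the cross-section is a single solid region. The nearest boundary edge runs (-0.00, -11.00)→(2.15, -10.79); distance from the point to it = 2.69 mm. The point is inside the cross-section and 2.69 mm from the nearest boundary — more than the 0.8 mm shell width (2 × 0.4), so it's in the infill interior.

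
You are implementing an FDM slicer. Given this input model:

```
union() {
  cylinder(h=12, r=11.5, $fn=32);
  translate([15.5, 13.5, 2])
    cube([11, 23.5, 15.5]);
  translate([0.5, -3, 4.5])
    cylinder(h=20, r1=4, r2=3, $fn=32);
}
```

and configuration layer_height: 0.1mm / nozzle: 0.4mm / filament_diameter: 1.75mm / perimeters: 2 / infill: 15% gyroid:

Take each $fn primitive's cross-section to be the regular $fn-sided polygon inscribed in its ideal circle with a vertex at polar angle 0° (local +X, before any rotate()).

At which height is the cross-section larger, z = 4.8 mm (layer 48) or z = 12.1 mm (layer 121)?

layer 48 (z = 4.8 mm)

Layer 48 (z = 4.8): the r=11.5 cylinder contributes a regular 32-gon of circumradius 11.5 (area = (32/2)·11.500²·sin(360°/32) = 412.81 mm²); the cube at (15.5, 13.5) (footprint 11×23.5) is included at this height (area 258.50 mm²); the cone at (0.5, -3): at t=0.015 of its height the radius interpolates to r₁+(r₂−r₁)t = 3.985, giving a regular 32-gon of that circumradius (area = (32/2)·3.985²·sin(360°/32) = 49.57 mm²); Taking the union: the regions partially overlap — summed areas 720.88 mm² minus the doubly-counted overlap 49.57 mm² gives 671.31 mm² — area = 671.31 mm². So its area = 671.31 mm². Layer 121 (z = 12.1): the cylinder is absent (z outside [0, 12]); the cube at (15.5, 13.5) is present — its section is the full 11×23.5 rectangle (area 258.50 mm²); the cone at (0.5, -3) contributes a regular 32-gon of circumradius 3.620 (interpolated between r1=4 and r2=3 at t=0.380) (area = (32/2)·3.620²·sin(360°/32) = 40.90 mm²); Combining (union): the 2 present regions are separate (no shared area or edge), so areas and boundary lengths simply add and each stays a separate island — area = 299.40 mm². So its area = 299.40 mm². Layer 48 is larger (671.31 vs 299.40 mm²).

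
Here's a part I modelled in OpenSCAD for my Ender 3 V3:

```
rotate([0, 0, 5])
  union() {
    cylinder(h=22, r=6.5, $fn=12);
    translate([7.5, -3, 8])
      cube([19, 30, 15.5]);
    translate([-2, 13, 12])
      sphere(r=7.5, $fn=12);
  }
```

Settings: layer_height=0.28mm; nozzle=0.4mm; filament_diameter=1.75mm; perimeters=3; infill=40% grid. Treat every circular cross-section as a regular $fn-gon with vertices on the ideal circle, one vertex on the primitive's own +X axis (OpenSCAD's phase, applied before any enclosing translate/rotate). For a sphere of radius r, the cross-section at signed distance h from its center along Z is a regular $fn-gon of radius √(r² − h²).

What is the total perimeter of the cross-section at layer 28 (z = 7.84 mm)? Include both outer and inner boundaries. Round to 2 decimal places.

79.14 mm

At z = 7.84 mm: the r=6.5 cylinder contributes a regular 12-gon of circumradius 6.5 (perimeter = 2·12·6.500·sin(180°/12) = 40.38 mm); the cube at (7.5, -3) is absent (z outside [8, 23.5]); the r=7.5 sphere at (-2, 13) slices to a regular 12-gon of circumradius 6.241 (√(r²−h²) with h=4.16 from center) (perimeter = 2·12·6.241·sin(180°/12) = 38.76 mm); Taking the union: the 2 present regions are separate (no shared area or edge), so areas and boundary lengths simply add and each stays a separate island — boundary = 79.14 mm; (whole slice rotated 5° about Z — lengths, areas and connectivity unchanged). Overall, the cross-section has 2 separate islands. Total boundary length (outer) = 79.14 mm.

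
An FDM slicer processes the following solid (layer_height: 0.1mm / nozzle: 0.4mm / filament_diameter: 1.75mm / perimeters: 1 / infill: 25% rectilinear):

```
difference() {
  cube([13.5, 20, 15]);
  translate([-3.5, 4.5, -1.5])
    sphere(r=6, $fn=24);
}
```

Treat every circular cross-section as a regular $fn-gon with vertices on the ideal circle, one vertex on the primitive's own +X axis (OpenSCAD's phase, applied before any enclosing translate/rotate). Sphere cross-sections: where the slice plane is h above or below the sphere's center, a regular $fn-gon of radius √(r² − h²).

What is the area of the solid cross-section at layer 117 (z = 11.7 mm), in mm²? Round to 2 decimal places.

270.00 mm²

At z = 11.7 mm: the cube is present — its section is the full 13.5×20 rectangle (area 270.00 mm²); the sphere at (-3.5, 4.5) is not intersected at this z (|z−center|=13.200 > r=6); Taking the first minus the rest: none of the subtracted shapes is present at this height, so the 13.5×20 cube is unchanged — area = 270.00 mm². Overall, the cross-section is a single solid region. Net area = 270.00 mm².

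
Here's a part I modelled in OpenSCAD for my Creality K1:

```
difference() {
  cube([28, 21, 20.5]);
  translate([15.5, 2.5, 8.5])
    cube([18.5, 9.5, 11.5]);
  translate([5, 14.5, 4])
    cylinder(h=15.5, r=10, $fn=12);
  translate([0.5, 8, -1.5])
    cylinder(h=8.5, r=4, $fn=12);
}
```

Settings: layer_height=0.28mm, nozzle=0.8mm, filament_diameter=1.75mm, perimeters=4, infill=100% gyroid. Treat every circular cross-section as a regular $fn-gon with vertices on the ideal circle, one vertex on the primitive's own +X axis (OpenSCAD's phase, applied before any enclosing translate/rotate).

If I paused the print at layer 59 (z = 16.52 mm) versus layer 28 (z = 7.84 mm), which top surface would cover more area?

layer 28 (z = 7.84 mm)

Layer 59 (z = 16.52): the cube (footprint 28×21) is included at this height (area 588.00 mm²); the 18.5×9.5 cube at (15.5, 2.5) contributes its full rectangle (area 175.75 mm²); the r=10 cylinder at (5, 14.5) gives a regular 12-gon of circumradius 10 (constant along its height) (area = (12/2)·10.000²·sin(360°/12) = 300.00 mm²); the cylinder at (0.5, 8) does not reach this height (z outside [-1.5, 7]); After the difference (first − rest): starting from the 28×21 cube (588.00 mm²), the 18.5×9.5 cube at (15.5, 2.5) partially overlaps it — only the 118.75 mm² overlap (of its 175.75 mm²) is removed, clipping the outline; the r=10 cylinder at (5, 14.5) partially overlaps it — only the 212.67 mm² overlap (of its 300.00 mm²) is removed, clipping the outline — area = 256.58 mm². So its area = 256.58 mm². Layer 28 (z = 7.84): the cube (footprint 28×21) is included at this height (area 588.00 mm²); the cube at (15.5, 2.5) is absent (z outside [8.5, 20]); the r=10 cylinder at (5, 14.5) gives a regular 12-gon of circumradius 10 (constant along its height) (area = (12/2)·10.000²·sin(360°/12) = 300.00 mm²); the cylinder at (0.5, 8) is not intersected at this z (z outside [-1.5, 7]); Taking the first minus the rest: starting from the 28×21 cube (588.00 mm²), the r=10 cylinder at (5, 14.5) partially overlaps it — only the 212.67 mm² overlap (of its 300.00 mm²) is removed, clipping the outline — area = 375.33 mm². So its area = 375.33 mm². Layer 28 is larger (375.33 vs 256.58 mm²).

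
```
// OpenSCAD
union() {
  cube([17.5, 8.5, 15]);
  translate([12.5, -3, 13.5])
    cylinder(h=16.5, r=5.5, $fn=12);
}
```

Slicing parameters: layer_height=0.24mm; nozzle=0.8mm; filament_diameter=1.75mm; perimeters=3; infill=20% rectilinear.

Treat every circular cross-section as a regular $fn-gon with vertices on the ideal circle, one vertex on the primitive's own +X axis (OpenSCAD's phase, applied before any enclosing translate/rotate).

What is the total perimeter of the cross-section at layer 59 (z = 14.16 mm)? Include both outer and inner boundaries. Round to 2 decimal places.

66.46 mm

At z = 14.16 mm: the cube is present — its section is the full 17.5×8.5 rectangle (perimeter 52.00 mm); the r=5.5 cylinder at (12.5, -3) gives a regular 12-gon of circumradius 5.5 (constant along its height) (perimeter = 2·12·5.500·sin(180°/12) = 34.16 mm); Taking the union: the regions partially overlap (shared area 14.83 mm²), so the edge portions inside another operand are dropped and the merged outline is re-measured after clipping — boundary = 66.46 mm. Overall, the cross-section is a single solid region. Total boundary length (outer) = 66.46 mm.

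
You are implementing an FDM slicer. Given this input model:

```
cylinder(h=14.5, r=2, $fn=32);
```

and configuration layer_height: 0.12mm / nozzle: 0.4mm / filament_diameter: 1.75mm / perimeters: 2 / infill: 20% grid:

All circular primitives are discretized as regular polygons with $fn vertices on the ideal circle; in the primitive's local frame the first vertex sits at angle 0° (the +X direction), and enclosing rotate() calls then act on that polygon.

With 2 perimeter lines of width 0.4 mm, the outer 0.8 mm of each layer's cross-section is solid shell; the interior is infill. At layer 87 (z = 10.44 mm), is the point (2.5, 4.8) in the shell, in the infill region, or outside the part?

At z = 10.44 mm: the r=2 cylinder contributes a regular 32-gon of circumradius 2. Overall, the cross-section is a single solid region. The nearest boundary edge runs (1.11, 1.66)→(0.77, 1.85); distance from the point to it = 3.42 mm. The point is not inside any of the regions above, so it lies outside the cross-section (3.42 mm from the nearest boundary).

outside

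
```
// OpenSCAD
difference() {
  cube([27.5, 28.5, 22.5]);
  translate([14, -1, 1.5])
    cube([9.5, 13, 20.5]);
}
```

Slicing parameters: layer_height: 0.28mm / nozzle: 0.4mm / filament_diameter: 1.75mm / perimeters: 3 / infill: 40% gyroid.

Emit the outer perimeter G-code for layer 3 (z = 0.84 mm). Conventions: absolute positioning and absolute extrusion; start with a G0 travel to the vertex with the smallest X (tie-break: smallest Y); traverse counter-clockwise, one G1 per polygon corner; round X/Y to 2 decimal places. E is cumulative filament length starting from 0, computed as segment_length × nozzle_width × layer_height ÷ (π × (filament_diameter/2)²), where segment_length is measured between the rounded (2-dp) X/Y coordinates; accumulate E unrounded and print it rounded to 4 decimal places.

At z = 0.84 mm: the cube is present — its section is the full 27.5×28.5 rectangle; the cube at (14, -1) is absent (z outside [1.5, 22]); Subtracting the remaining from the first: none of the subtracted shapes is present at this height, so the 27.5×28.5 cube is unchanged — 1 connected region. The outline is a single polygon with 4 vertices. Extrusion per mm of travel: 0.4 × 0.28 / (π × 0.875²) = 0.046564. Accumulating E over each segment gives final E = 5.2152.

G0 X0.00 Y0.00 Z0.84
G1 X27.50 Y0.00 E1.2805
G1 X27.50 Y28.50 E2.6076
G1 X0.00 Y28.50 E3.8881
G1 X0.00 Y0.00 E5.2152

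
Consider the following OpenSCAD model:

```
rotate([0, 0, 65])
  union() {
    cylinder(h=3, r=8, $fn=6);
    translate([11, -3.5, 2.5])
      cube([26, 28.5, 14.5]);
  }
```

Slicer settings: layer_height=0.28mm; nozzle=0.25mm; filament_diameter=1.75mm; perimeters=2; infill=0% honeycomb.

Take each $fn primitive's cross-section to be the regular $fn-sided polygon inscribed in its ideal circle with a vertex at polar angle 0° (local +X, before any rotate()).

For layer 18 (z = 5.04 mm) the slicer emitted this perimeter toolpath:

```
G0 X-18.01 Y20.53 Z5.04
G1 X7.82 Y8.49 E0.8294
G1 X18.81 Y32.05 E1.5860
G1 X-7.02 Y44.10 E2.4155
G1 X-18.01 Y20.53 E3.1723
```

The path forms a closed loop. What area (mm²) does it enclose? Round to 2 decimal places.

741.06 mm²

Apply the shoelace formula to the sequence of (X, Y) vertices; enclosed area = 741.06 mm².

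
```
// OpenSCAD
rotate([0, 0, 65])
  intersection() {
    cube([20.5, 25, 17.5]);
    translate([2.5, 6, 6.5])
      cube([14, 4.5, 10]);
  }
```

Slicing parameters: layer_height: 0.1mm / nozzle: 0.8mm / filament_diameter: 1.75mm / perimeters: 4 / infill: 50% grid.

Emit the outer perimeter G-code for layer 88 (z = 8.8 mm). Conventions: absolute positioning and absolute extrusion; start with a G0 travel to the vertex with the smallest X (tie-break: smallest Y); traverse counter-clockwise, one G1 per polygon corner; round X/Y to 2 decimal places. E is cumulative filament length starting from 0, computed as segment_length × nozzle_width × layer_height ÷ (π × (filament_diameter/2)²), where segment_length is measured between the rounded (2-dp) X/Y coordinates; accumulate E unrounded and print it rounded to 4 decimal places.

G0 X-8.46 Y6.70 Z8.80
G1 X-4.38 Y4.80 E0.1497
G1 X1.54 Y17.49 E0.6154
G1 X-2.54 Y19.39 E0.7651
G1 X-8.46 Y6.70 E1.2309

At z = 8.8 mm: the 20.5×25 cube contributes its full rectangle; the cube at (2.5, 6) is present — its section is the full 14×4.5 rectangle; Taking the intersection: the 14×4.5 cube at (2.5, 6) lies inside the 20.5×25 cube, so the common part is the 14×4.5 cube at (2.5, 6) itself — 1 connected region; (whole slice rotated 65° about Z — lengths, areas and connectivity unchanged). The outline is a single polygon with 4 vertices. Extrusion per mm of travel: 0.8 × 0.1 / (π × 0.875²) = 0.033260. Accumulating E over each segment gives final E = 1.2309.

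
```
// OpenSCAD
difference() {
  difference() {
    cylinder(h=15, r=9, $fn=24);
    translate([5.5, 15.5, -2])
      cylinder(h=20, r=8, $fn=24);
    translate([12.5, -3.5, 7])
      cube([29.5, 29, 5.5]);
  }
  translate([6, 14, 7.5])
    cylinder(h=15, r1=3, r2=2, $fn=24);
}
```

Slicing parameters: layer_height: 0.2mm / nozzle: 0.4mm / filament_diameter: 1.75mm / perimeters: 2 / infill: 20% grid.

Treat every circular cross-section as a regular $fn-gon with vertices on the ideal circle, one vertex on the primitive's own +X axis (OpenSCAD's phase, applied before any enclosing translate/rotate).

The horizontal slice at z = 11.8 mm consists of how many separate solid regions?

At z = 11.8 mm: the r=9 cylinder gives a regular 24-gon of circumradius 9 (constant along its height); the cylinder at (5.5, 15.5): section is a regular 24-gon, circumradius r=8; the cube at (12.5, -3.5) (footprint 29.5×29) is included at this height; Taking the first minus the rest: starting from the r=9 cylinder, the r=8 cylinder at (5.5, 15.5) partially overlaps it — only the 1.20 mm² overlap (of its 198.77 mm²) is removed, clipping the outline; the 29.5×29 cube at (12.5, -3.5) misses the remaining region (no effect) — 1 connected region; the cone at (6, 14): at t=0.287 of its height the radius interpolates to r₁+(r₂−r₁)t = 2.713, giving a regular 24-gon of that circumradius; Subtracting the remaining from the first: starting from the result so far, the cone at (6, 14) misses the remaining region (no effect) — 1 connected region. The result has 1 disconnected region.

1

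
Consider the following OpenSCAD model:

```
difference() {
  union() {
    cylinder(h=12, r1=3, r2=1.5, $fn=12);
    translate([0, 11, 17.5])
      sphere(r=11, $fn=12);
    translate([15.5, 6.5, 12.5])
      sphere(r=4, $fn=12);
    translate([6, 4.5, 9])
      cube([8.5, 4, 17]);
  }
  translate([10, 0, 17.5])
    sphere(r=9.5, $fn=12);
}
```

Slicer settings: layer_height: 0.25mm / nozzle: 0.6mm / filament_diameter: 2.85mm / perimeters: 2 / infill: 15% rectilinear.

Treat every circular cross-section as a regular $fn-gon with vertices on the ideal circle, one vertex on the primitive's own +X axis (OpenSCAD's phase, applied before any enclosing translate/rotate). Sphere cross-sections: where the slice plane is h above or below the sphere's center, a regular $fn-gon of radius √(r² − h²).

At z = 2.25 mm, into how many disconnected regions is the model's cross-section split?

1

At z = 2.25 mm: the cone contributes a regular 12-gon of circumradius 2.719 (interpolated between r1=3 and r2=1.5 at t=0.188); the sphere at (0, 11) is absent (|z−center|=15.250 > r=11); the sphere at (15.5, 6.5) does not reach this height (|z−center|=10.250 > r=4); the cube at (6, 4.5) is not intersected at this z (z outside [9, 26]); Combining (union): only the cone is present, so the union is just that shape — 1 connected region; the sphere at (10, 0) is absent (|z−center|=15.250 > r=9.5); After the difference (first − rest): none of the subtracted shapes is present at this height, so that combined region is unchanged — 1 connected region. The result has 1 disconnected region.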